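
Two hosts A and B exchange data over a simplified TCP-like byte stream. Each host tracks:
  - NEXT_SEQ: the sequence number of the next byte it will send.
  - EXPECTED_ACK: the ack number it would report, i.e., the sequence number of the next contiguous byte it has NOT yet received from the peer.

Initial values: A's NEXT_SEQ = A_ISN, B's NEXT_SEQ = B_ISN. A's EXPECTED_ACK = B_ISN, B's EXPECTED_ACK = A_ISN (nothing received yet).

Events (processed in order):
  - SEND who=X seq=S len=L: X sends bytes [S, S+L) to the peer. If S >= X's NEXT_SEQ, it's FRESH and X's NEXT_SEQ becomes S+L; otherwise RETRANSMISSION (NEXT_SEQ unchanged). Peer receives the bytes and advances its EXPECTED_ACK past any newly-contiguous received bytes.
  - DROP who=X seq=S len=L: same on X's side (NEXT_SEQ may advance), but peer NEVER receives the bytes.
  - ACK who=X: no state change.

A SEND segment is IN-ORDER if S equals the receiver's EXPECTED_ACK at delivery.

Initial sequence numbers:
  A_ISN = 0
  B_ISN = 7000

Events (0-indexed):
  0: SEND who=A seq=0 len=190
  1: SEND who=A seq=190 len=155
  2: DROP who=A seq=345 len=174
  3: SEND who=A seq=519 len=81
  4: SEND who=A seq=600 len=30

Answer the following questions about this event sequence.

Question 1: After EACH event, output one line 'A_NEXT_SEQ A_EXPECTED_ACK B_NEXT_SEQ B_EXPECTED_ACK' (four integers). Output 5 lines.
190 7000 7000 190
345 7000 7000 345
519 7000 7000 345
600 7000 7000 345
630 7000 7000 345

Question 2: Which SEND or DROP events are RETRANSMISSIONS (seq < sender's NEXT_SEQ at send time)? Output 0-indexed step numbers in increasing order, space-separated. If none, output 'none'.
Step 0: SEND seq=0 -> fresh
Step 1: SEND seq=190 -> fresh
Step 2: DROP seq=345 -> fresh
Step 3: SEND seq=519 -> fresh
Step 4: SEND seq=600 -> fresh

Answer: none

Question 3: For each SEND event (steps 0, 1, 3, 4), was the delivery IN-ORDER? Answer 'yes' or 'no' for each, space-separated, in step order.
Answer: yes yes no no

Derivation:
Step 0: SEND seq=0 -> in-order
Step 1: SEND seq=190 -> in-order
Step 3: SEND seq=519 -> out-of-order
Step 4: SEND seq=600 -> out-of-order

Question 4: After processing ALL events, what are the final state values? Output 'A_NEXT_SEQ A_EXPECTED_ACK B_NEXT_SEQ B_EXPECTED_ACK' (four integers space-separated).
After event 0: A_seq=190 A_ack=7000 B_seq=7000 B_ack=190
After event 1: A_seq=345 A_ack=7000 B_seq=7000 B_ack=345
After event 2: A_seq=519 A_ack=7000 B_seq=7000 B_ack=345
After event 3: A_seq=600 A_ack=7000 B_seq=7000 B_ack=345
After event 4: A_seq=630 A_ack=7000 B_seq=7000 B_ack=345

Answer: 630 7000 7000 345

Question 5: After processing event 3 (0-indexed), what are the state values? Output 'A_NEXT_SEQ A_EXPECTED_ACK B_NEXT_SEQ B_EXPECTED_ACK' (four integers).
After event 0: A_seq=190 A_ack=7000 B_seq=7000 B_ack=190
After event 1: A_seq=345 A_ack=7000 B_seq=7000 B_ack=345
After event 2: A_seq=519 A_ack=7000 B_seq=7000 B_ack=345
After event 3: A_seq=600 A_ack=7000 B_seq=7000 B_ack=345

600 7000 7000 345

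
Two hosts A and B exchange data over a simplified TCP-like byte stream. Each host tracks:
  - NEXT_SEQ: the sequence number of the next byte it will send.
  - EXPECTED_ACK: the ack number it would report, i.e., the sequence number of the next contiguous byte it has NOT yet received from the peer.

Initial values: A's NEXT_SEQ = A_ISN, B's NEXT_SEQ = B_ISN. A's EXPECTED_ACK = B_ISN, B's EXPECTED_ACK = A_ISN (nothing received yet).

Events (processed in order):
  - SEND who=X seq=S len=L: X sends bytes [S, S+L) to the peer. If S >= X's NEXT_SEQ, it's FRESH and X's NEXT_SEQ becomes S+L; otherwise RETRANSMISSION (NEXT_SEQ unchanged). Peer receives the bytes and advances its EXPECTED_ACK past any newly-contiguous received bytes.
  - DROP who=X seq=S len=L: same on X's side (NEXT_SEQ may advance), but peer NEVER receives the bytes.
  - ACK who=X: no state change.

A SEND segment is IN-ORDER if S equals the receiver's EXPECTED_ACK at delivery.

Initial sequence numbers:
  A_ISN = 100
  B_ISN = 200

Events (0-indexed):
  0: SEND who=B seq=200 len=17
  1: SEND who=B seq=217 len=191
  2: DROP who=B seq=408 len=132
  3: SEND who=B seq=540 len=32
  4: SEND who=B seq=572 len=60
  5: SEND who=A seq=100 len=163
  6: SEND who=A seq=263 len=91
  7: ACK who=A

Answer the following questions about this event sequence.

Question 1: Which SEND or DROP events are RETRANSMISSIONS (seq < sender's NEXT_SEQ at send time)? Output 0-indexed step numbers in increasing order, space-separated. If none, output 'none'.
Answer: none

Derivation:
Step 0: SEND seq=200 -> fresh
Step 1: SEND seq=217 -> fresh
Step 2: DROP seq=408 -> fresh
Step 3: SEND seq=540 -> fresh
Step 4: SEND seq=572 -> fresh
Step 5: SEND seq=100 -> fresh
Step 6: SEND seq=263 -> fresh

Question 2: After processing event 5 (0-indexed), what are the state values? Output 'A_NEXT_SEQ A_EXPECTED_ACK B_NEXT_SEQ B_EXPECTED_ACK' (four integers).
After event 0: A_seq=100 A_ack=217 B_seq=217 B_ack=100
After event 1: A_seq=100 A_ack=408 B_seq=408 B_ack=100
After event 2: A_seq=100 A_ack=408 B_seq=540 B_ack=100
After event 3: A_seq=100 A_ack=408 B_seq=572 B_ack=100
After event 4: A_seq=100 A_ack=408 B_seq=632 B_ack=100
After event 5: A_seq=263 A_ack=408 B_seq=632 B_ack=263

263 408 632 263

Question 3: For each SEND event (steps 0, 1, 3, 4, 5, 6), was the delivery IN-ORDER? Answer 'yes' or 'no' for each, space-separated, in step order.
Step 0: SEND seq=200 -> in-order
Step 1: SEND seq=217 -> in-order
Step 3: SEND seq=540 -> out-of-order
Step 4: SEND seq=572 -> out-of-order
Step 5: SEND seq=100 -> in-order
Step 6: SEND seq=263 -> in-order

Answer: yes yes no no yes yes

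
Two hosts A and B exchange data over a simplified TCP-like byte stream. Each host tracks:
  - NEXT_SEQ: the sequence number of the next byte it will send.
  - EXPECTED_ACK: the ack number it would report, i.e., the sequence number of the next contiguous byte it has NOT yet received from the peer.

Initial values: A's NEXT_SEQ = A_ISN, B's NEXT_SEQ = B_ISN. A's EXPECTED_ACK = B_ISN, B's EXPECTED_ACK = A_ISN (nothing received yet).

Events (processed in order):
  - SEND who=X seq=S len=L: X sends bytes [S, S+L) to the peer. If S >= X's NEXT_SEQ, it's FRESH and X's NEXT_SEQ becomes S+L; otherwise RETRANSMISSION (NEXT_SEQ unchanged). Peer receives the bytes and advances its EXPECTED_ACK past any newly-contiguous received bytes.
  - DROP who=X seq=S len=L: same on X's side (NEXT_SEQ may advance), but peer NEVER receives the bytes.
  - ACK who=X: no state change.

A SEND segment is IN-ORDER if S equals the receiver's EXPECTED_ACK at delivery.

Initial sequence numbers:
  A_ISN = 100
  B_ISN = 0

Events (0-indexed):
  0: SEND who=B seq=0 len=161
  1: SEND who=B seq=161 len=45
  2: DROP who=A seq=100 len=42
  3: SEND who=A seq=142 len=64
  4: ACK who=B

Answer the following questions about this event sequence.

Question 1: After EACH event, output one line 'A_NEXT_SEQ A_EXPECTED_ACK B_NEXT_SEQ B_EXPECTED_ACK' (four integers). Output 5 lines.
100 161 161 100
100 206 206 100
142 206 206 100
206 206 206 100
206 206 206 100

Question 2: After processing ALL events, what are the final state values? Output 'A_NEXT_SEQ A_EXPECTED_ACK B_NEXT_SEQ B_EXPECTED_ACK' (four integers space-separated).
Answer: 206 206 206 100

Derivation:
After event 0: A_seq=100 A_ack=161 B_seq=161 B_ack=100
After event 1: A_seq=100 A_ack=206 B_seq=206 B_ack=100
After event 2: A_seq=142 A_ack=206 B_seq=206 B_ack=100
After event 3: A_seq=206 A_ack=206 B_seq=206 B_ack=100
After event 4: A_seq=206 A_ack=206 B_seq=206 B_ack=100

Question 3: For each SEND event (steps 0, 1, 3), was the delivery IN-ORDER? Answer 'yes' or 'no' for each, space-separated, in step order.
Answer: yes yes no

Derivation:
Step 0: SEND seq=0 -> in-order
Step 1: SEND seq=161 -> in-order
Step 3: SEND seq=142 -> out-of-order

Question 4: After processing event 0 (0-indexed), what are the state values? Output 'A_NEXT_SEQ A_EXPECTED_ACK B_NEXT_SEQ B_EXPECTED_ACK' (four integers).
After event 0: A_seq=100 A_ack=161 B_seq=161 B_ack=100

100 161 161 100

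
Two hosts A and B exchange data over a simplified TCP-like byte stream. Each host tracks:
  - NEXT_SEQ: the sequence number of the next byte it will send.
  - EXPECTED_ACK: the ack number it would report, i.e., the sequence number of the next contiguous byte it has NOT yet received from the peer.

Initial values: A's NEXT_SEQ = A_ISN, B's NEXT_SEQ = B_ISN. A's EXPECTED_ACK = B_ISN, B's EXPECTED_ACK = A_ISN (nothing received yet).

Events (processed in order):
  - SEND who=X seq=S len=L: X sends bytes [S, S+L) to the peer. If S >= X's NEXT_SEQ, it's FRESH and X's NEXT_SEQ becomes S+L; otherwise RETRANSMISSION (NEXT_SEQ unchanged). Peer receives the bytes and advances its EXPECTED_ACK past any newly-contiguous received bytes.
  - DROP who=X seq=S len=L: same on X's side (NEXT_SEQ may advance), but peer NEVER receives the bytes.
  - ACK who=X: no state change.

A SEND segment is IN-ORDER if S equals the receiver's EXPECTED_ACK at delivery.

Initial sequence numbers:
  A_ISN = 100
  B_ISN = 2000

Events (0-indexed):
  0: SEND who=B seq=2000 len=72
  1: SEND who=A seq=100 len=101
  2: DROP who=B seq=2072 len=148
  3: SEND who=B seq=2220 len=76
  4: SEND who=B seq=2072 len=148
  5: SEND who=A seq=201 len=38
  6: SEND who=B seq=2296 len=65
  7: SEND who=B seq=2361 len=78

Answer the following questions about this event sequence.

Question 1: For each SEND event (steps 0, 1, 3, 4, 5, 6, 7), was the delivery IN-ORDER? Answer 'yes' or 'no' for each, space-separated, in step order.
Step 0: SEND seq=2000 -> in-order
Step 1: SEND seq=100 -> in-order
Step 3: SEND seq=2220 -> out-of-order
Step 4: SEND seq=2072 -> in-order
Step 5: SEND seq=201 -> in-order
Step 6: SEND seq=2296 -> in-order
Step 7: SEND seq=2361 -> in-order

Answer: yes yes no yes yes yes yes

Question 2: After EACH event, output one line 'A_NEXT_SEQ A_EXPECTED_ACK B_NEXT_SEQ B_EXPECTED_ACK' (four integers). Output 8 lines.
100 2072 2072 100
201 2072 2072 201
201 2072 2220 201
201 2072 2296 201
201 2296 2296 201
239 2296 2296 239
239 2361 2361 239
239 2439 2439 239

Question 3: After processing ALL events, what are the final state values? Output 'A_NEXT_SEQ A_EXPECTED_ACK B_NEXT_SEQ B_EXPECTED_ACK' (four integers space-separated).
After event 0: A_seq=100 A_ack=2072 B_seq=2072 B_ack=100
After event 1: A_seq=201 A_ack=2072 B_seq=2072 B_ack=201
After event 2: A_seq=201 A_ack=2072 B_seq=2220 B_ack=201
After event 3: A_seq=201 A_ack=2072 B_seq=2296 B_ack=201
After event 4: A_seq=201 A_ack=2296 B_seq=2296 B_ack=201
After event 5: A_seq=239 A_ack=2296 B_seq=2296 B_ack=239
After event 6: A_seq=239 A_ack=2361 B_seq=2361 B_ack=239
After event 7: A_seq=239 A_ack=2439 B_seq=2439 B_ack=239

Answer: 239 2439 2439 239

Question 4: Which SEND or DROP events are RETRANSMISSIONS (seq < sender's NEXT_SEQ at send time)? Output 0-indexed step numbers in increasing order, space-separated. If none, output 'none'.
Step 0: SEND seq=2000 -> fresh
Step 1: SEND seq=100 -> fresh
Step 2: DROP seq=2072 -> fresh
Step 3: SEND seq=2220 -> fresh
Step 4: SEND seq=2072 -> retransmit
Step 5: SEND seq=201 -> fresh
Step 6: SEND seq=2296 -> fresh
Step 7: SEND seq=2361 -> fresh

Answer: 4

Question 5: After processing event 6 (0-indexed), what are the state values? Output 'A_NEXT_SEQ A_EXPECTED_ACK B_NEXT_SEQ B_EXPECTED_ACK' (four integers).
After event 0: A_seq=100 A_ack=2072 B_seq=2072 B_ack=100
After event 1: A_seq=201 A_ack=2072 B_seq=2072 B_ack=201
After event 2: A_seq=201 A_ack=2072 B_seq=2220 B_ack=201
After event 3: A_seq=201 A_ack=2072 B_seq=2296 B_ack=201
After event 4: A_seq=201 A_ack=2296 B_seq=2296 B_ack=201
After event 5: A_seq=239 A_ack=2296 B_seq=2296 B_ack=239
After event 6: A_seq=239 A_ack=2361 B_seq=2361 B_ack=239

239 2361 2361 239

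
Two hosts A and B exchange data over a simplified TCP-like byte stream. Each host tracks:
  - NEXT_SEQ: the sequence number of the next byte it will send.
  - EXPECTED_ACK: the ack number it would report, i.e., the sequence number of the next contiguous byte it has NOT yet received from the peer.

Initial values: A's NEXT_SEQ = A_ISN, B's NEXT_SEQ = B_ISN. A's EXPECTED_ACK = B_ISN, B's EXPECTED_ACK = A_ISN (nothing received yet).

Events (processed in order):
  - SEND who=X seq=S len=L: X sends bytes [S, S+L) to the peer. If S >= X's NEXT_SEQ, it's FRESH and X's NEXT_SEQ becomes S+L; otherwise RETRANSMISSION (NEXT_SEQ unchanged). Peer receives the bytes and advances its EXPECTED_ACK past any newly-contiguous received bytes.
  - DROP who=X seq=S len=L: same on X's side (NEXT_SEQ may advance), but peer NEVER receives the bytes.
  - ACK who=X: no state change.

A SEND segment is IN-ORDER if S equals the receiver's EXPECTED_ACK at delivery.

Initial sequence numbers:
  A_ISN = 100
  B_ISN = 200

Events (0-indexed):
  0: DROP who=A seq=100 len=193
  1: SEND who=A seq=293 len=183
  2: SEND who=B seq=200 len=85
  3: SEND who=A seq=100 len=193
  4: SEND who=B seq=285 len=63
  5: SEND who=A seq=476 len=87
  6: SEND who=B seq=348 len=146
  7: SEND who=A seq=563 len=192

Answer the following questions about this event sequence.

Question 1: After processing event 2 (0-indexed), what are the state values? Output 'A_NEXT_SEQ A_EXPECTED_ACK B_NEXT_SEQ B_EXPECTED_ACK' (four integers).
After event 0: A_seq=293 A_ack=200 B_seq=200 B_ack=100
After event 1: A_seq=476 A_ack=200 B_seq=200 B_ack=100
After event 2: A_seq=476 A_ack=285 B_seq=285 B_ack=100

476 285 285 100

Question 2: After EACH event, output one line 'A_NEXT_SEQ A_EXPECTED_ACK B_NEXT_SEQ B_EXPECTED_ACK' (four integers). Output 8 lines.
293 200 200 100
476 200 200 100
476 285 285 100
476 285 285 476
476 348 348 476
563 348 348 563
563 494 494 563
755 494 494 755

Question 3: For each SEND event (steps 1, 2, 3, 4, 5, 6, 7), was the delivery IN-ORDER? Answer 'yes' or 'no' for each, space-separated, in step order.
Step 1: SEND seq=293 -> out-of-order
Step 2: SEND seq=200 -> in-order
Step 3: SEND seq=100 -> in-order
Step 4: SEND seq=285 -> in-order
Step 5: SEND seq=476 -> in-order
Step 6: SEND seq=348 -> in-order
Step 7: SEND seq=563 -> in-order

Answer: no yes yes yes yes yes yes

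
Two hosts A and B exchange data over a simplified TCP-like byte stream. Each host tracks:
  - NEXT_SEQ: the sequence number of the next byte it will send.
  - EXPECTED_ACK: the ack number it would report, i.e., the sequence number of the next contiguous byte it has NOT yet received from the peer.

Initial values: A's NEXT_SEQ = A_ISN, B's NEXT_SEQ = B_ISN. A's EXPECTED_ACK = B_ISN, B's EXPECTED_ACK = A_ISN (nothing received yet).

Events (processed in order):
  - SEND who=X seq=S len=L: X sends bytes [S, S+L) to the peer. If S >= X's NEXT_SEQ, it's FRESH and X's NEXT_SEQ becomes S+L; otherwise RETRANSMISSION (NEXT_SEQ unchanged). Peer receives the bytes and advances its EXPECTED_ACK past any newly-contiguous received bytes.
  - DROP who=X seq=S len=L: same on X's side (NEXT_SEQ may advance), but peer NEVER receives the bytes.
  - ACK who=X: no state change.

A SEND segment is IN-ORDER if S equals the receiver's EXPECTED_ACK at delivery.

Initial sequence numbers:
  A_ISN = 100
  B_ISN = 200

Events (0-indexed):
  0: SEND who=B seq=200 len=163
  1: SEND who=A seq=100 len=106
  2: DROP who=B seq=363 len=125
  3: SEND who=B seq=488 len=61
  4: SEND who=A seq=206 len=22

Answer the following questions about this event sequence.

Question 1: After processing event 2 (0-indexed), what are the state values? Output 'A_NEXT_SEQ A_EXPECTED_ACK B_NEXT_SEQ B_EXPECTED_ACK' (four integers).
After event 0: A_seq=100 A_ack=363 B_seq=363 B_ack=100
After event 1: A_seq=206 A_ack=363 B_seq=363 B_ack=206
After event 2: A_seq=206 A_ack=363 B_seq=488 B_ack=206

206 363 488 206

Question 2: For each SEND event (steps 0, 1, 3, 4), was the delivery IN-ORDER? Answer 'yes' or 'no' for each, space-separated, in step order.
Answer: yes yes no yes

Derivation:
Step 0: SEND seq=200 -> in-order
Step 1: SEND seq=100 -> in-order
Step 3: SEND seq=488 -> out-of-order
Step 4: SEND seq=206 -> in-order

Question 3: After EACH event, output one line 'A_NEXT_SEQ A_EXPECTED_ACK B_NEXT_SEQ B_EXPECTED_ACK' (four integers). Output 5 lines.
100 363 363 100
206 363 363 206
206 363 488 206
206 363 549 206
228 363 549 228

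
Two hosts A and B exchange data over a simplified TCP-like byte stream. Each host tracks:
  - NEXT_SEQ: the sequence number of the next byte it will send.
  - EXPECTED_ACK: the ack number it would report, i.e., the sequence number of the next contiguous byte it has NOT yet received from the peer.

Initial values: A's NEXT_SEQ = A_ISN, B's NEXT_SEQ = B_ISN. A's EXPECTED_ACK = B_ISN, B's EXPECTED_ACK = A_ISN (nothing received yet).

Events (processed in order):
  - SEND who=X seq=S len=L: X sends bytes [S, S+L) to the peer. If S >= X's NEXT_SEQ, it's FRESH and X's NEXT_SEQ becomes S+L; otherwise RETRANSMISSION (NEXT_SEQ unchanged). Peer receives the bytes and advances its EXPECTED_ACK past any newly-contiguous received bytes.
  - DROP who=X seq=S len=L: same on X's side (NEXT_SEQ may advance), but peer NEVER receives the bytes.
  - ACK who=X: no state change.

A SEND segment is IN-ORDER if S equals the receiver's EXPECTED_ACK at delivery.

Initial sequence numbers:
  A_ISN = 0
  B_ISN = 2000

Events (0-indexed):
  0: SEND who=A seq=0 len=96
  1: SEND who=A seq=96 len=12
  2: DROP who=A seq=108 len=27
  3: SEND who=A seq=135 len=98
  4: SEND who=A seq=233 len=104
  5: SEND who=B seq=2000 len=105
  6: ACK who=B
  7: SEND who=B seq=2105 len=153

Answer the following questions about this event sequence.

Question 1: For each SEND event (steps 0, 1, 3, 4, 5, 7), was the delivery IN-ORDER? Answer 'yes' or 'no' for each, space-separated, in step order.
Answer: yes yes no no yes yes

Derivation:
Step 0: SEND seq=0 -> in-order
Step 1: SEND seq=96 -> in-order
Step 3: SEND seq=135 -> out-of-order
Step 4: SEND seq=233 -> out-of-order
Step 5: SEND seq=2000 -> in-order
Step 7: SEND seq=2105 -> in-order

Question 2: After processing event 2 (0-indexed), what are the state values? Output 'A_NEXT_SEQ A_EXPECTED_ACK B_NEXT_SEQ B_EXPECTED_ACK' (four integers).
After event 0: A_seq=96 A_ack=2000 B_seq=2000 B_ack=96
After event 1: A_seq=108 A_ack=2000 B_seq=2000 B_ack=108
After event 2: A_seq=135 A_ack=2000 B_seq=2000 B_ack=108

135 2000 2000 108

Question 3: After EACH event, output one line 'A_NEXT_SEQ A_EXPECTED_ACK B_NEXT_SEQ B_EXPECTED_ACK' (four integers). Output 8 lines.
96 2000 2000 96
108 2000 2000 108
135 2000 2000 108
233 2000 2000 108
337 2000 2000 108
337 2105 2105 108
337 2105 2105 108
337 2258 2258 108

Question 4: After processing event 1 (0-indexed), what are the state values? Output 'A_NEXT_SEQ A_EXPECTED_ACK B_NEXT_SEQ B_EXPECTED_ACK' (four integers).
After event 0: A_seq=96 A_ack=2000 B_seq=2000 B_ack=96
After event 1: A_seq=108 A_ack=2000 B_seq=2000 B_ack=108

108 2000 2000 108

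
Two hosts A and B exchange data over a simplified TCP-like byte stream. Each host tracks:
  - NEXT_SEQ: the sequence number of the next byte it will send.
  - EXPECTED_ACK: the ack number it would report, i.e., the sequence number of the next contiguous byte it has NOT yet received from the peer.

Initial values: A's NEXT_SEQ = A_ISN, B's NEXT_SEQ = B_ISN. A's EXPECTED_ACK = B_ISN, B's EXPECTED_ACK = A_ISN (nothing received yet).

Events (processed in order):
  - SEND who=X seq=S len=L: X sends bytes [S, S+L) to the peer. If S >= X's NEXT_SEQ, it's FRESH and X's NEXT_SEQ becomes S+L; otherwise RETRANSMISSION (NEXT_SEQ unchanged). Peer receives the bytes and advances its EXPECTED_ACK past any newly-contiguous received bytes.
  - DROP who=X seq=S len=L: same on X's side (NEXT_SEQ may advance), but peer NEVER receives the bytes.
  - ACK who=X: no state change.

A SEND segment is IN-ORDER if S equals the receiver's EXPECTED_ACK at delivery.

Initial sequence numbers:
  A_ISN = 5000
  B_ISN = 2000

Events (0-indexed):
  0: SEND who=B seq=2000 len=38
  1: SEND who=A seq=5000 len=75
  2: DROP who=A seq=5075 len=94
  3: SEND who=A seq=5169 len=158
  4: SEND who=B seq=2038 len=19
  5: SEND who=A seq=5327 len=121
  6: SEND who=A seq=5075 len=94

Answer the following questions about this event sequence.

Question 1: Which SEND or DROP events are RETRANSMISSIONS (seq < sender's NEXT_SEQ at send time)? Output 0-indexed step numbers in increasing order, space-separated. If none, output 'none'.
Step 0: SEND seq=2000 -> fresh
Step 1: SEND seq=5000 -> fresh
Step 2: DROP seq=5075 -> fresh
Step 3: SEND seq=5169 -> fresh
Step 4: SEND seq=2038 -> fresh
Step 5: SEND seq=5327 -> fresh
Step 6: SEND seq=5075 -> retransmit

Answer: 6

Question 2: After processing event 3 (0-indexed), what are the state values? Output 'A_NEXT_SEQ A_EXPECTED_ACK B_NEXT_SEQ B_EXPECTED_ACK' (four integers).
After event 0: A_seq=5000 A_ack=2038 B_seq=2038 B_ack=5000
After event 1: A_seq=5075 A_ack=2038 B_seq=2038 B_ack=5075
After event 2: A_seq=5169 A_ack=2038 B_seq=2038 B_ack=5075
After event 3: A_seq=5327 A_ack=2038 B_seq=2038 B_ack=5075

5327 2038 2038 5075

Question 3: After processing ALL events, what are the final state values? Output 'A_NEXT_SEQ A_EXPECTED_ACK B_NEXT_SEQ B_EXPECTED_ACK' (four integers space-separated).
After event 0: A_seq=5000 A_ack=2038 B_seq=2038 B_ack=5000
After event 1: A_seq=5075 A_ack=2038 B_seq=2038 B_ack=5075
After event 2: A_seq=5169 A_ack=2038 B_seq=2038 B_ack=5075
After event 3: A_seq=5327 A_ack=2038 B_seq=2038 B_ack=5075
After event 4: A_seq=5327 A_ack=2057 B_seq=2057 B_ack=5075
After event 5: A_seq=5448 A_ack=2057 B_seq=2057 B_ack=5075
After event 6: A_seq=5448 A_ack=2057 B_seq=2057 B_ack=5448

Answer: 5448 2057 2057 5448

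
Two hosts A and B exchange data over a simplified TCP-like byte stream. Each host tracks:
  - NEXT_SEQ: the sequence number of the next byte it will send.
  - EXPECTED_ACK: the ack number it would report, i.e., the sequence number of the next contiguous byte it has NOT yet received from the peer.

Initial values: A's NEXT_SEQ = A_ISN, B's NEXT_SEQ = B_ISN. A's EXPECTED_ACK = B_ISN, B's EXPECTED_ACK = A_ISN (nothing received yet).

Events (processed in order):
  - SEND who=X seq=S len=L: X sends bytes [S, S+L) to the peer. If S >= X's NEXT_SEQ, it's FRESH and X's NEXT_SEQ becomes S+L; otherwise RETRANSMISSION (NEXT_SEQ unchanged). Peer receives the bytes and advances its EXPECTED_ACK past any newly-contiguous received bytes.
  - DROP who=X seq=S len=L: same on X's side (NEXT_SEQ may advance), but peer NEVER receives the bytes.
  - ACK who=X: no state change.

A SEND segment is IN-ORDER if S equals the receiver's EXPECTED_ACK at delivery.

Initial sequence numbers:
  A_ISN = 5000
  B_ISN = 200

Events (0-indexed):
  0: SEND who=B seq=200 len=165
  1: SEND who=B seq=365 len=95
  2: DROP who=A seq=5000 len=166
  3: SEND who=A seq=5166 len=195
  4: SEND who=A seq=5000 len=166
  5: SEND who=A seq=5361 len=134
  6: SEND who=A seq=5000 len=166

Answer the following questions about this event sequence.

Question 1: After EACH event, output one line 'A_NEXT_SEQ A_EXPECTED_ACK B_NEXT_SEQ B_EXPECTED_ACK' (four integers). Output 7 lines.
5000 365 365 5000
5000 460 460 5000
5166 460 460 5000
5361 460 460 5000
5361 460 460 5361
5495 460 460 5495
5495 460 460 5495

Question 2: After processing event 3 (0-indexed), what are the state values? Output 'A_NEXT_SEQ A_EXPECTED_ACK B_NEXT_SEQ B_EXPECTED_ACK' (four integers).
After event 0: A_seq=5000 A_ack=365 B_seq=365 B_ack=5000
After event 1: A_seq=5000 A_ack=460 B_seq=460 B_ack=5000
After event 2: A_seq=5166 A_ack=460 B_seq=460 B_ack=5000
After event 3: A_seq=5361 A_ack=460 B_seq=460 B_ack=5000

5361 460 460 5000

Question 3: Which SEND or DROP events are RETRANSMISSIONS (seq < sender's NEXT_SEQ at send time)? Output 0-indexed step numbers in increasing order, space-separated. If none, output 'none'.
Step 0: SEND seq=200 -> fresh
Step 1: SEND seq=365 -> fresh
Step 2: DROP seq=5000 -> fresh
Step 3: SEND seq=5166 -> fresh
Step 4: SEND seq=5000 -> retransmit
Step 5: SEND seq=5361 -> fresh
Step 6: SEND seq=5000 -> retransmit

Answer: 4 6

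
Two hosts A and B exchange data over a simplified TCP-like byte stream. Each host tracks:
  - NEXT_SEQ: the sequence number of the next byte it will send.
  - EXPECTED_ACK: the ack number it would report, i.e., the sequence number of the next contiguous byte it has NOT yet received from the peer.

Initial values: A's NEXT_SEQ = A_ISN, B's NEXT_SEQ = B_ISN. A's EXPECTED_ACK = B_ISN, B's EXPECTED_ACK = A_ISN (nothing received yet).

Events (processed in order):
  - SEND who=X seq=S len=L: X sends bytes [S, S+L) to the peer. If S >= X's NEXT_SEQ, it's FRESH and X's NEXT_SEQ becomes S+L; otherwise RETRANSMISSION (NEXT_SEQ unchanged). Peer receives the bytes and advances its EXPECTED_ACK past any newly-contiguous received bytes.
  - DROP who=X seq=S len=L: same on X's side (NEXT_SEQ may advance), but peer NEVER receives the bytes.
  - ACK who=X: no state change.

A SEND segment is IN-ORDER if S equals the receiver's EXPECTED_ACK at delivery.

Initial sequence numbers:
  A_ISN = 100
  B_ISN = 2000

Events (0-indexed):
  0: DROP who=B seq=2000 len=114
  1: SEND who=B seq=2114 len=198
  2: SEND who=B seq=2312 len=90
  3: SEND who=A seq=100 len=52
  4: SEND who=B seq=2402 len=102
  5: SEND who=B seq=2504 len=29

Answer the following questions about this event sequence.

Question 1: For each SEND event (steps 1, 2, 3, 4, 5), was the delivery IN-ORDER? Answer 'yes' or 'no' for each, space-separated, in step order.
Step 1: SEND seq=2114 -> out-of-order
Step 2: SEND seq=2312 -> out-of-order
Step 3: SEND seq=100 -> in-order
Step 4: SEND seq=2402 -> out-of-order
Step 5: SEND seq=2504 -> out-of-order

Answer: no no yes no no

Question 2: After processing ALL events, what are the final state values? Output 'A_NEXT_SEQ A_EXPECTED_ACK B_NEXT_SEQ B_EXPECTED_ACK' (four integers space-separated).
Answer: 152 2000 2533 152

Derivation:
After event 0: A_seq=100 A_ack=2000 B_seq=2114 B_ack=100
After event 1: A_seq=100 A_ack=2000 B_seq=2312 B_ack=100
After event 2: A_seq=100 A_ack=2000 B_seq=2402 B_ack=100
After event 3: A_seq=152 A_ack=2000 B_seq=2402 B_ack=152
After event 4: A_seq=152 A_ack=2000 B_seq=2504 B_ack=152
After event 5: A_seq=152 A_ack=2000 B_seq=2533 B_ack=152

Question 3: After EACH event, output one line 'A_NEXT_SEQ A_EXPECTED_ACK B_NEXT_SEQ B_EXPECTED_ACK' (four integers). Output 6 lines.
100 2000 2114 100
100 2000 2312 100
100 2000 2402 100
152 2000 2402 152
152 2000 2504 152
152 2000 2533 152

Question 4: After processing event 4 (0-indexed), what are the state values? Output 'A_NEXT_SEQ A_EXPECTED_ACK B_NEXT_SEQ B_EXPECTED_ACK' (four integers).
After event 0: A_seq=100 A_ack=2000 B_seq=2114 B_ack=100
After event 1: A_seq=100 A_ack=2000 B_seq=2312 B_ack=100
After event 2: A_seq=100 A_ack=2000 B_seq=2402 B_ack=100
After event 3: A_seq=152 A_ack=2000 B_seq=2402 B_ack=152
After event 4: A_seq=152 A_ack=2000 B_seq=2504 B_ack=152

152 2000 2504 152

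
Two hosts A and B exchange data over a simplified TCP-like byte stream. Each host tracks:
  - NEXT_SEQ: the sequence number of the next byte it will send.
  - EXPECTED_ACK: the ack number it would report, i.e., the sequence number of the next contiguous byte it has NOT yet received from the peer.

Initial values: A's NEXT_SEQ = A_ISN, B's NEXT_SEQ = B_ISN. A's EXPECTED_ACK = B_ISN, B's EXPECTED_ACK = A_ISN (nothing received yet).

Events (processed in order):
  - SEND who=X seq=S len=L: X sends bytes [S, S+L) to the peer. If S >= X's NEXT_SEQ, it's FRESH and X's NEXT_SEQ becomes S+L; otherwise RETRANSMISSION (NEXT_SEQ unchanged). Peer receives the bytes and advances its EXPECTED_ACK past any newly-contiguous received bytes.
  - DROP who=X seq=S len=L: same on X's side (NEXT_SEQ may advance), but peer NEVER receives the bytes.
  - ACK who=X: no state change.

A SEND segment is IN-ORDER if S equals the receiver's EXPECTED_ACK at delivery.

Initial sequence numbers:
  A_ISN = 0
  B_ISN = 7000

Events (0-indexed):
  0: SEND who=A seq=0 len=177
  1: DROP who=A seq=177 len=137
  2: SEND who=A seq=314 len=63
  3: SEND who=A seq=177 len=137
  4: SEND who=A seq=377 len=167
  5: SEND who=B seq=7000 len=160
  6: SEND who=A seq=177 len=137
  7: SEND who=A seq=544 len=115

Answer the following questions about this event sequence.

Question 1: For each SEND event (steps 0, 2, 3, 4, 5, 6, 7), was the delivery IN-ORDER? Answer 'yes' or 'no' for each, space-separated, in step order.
Step 0: SEND seq=0 -> in-order
Step 2: SEND seq=314 -> out-of-order
Step 3: SEND seq=177 -> in-order
Step 4: SEND seq=377 -> in-order
Step 5: SEND seq=7000 -> in-order
Step 6: SEND seq=177 -> out-of-order
Step 7: SEND seq=544 -> in-order

Answer: yes no yes yes yes no yes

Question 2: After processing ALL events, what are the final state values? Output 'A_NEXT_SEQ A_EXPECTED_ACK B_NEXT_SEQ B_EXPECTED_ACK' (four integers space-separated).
Answer: 659 7160 7160 659

Derivation:
After event 0: A_seq=177 A_ack=7000 B_seq=7000 B_ack=177
After event 1: A_seq=314 A_ack=7000 B_seq=7000 B_ack=177
After event 2: A_seq=377 A_ack=7000 B_seq=7000 B_ack=177
After event 3: A_seq=377 A_ack=7000 B_seq=7000 B_ack=377
After event 4: A_seq=544 A_ack=7000 B_seq=7000 B_ack=544
After event 5: A_seq=544 A_ack=7160 B_seq=7160 B_ack=544
After event 6: A_seq=544 A_ack=7160 B_seq=7160 B_ack=544
After event 7: A_seq=659 A_ack=7160 B_seq=7160 B_ack=659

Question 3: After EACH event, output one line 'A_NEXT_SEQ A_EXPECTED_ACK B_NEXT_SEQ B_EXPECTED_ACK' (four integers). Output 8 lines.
177 7000 7000 177
314 7000 7000 177
377 7000 7000 177
377 7000 7000 377
544 7000 7000 544
544 7160 7160 544
544 7160 7160 544
659 7160 7160 659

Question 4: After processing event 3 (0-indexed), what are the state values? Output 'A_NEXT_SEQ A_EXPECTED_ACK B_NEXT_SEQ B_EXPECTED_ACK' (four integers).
After event 0: A_seq=177 A_ack=7000 B_seq=7000 B_ack=177
After event 1: A_seq=314 A_ack=7000 B_seq=7000 B_ack=177
After event 2: A_seq=377 A_ack=7000 B_seq=7000 B_ack=177
After event 3: A_seq=377 A_ack=7000 B_seq=7000 B_ack=377

377 7000 7000 377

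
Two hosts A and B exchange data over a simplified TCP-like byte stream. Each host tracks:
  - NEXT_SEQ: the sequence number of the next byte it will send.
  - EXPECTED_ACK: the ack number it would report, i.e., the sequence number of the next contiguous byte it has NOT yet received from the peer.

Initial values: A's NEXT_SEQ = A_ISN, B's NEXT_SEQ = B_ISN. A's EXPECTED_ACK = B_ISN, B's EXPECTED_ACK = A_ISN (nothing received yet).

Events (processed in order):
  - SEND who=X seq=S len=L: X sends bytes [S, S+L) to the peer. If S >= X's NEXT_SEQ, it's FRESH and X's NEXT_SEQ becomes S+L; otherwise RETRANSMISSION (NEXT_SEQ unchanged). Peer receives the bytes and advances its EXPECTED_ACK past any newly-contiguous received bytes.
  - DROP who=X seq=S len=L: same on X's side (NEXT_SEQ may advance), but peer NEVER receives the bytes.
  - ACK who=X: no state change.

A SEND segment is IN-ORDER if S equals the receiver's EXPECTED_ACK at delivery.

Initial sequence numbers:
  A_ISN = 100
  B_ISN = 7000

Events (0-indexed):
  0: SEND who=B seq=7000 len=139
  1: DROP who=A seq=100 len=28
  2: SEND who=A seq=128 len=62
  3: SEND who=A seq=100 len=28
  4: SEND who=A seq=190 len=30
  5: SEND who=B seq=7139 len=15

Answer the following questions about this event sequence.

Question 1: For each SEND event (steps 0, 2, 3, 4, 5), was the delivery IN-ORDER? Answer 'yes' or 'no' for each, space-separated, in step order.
Step 0: SEND seq=7000 -> in-order
Step 2: SEND seq=128 -> out-of-order
Step 3: SEND seq=100 -> in-order
Step 4: SEND seq=190 -> in-order
Step 5: SEND seq=7139 -> in-order

Answer: yes no yes yes yes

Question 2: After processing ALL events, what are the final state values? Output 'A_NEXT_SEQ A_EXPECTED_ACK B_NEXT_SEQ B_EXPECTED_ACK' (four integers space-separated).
Answer: 220 7154 7154 220

Derivation:
After event 0: A_seq=100 A_ack=7139 B_seq=7139 B_ack=100
After event 1: A_seq=128 A_ack=7139 B_seq=7139 B_ack=100
After event 2: A_seq=190 A_ack=7139 B_seq=7139 B_ack=100
After event 3: A_seq=190 A_ack=7139 B_seq=7139 B_ack=190
After event 4: A_seq=220 A_ack=7139 B_seq=7139 B_ack=220
After event 5: A_seq=220 A_ack=7154 B_seq=7154 B_ack=220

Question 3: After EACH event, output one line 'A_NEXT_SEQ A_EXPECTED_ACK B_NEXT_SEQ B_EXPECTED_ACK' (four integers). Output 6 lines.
100 7139 7139 100
128 7139 7139 100
190 7139 7139 100
190 7139 7139 190
220 7139 7139 220
220 7154 7154 220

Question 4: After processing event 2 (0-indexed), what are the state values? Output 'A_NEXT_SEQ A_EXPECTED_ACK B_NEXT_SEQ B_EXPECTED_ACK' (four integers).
After event 0: A_seq=100 A_ack=7139 B_seq=7139 B_ack=100
After event 1: A_seq=128 A_ack=7139 B_seq=7139 B_ack=100
After event 2: A_seq=190 A_ack=7139 B_seq=7139 B_ack=100

190 7139 7139 100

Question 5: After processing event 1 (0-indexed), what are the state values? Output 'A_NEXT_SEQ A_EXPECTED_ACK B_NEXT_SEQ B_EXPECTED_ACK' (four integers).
After event 0: A_seq=100 A_ack=7139 B_seq=7139 B_ack=100
After event 1: A_seq=128 A_ack=7139 B_seq=7139 B_ack=100

128 7139 7139 100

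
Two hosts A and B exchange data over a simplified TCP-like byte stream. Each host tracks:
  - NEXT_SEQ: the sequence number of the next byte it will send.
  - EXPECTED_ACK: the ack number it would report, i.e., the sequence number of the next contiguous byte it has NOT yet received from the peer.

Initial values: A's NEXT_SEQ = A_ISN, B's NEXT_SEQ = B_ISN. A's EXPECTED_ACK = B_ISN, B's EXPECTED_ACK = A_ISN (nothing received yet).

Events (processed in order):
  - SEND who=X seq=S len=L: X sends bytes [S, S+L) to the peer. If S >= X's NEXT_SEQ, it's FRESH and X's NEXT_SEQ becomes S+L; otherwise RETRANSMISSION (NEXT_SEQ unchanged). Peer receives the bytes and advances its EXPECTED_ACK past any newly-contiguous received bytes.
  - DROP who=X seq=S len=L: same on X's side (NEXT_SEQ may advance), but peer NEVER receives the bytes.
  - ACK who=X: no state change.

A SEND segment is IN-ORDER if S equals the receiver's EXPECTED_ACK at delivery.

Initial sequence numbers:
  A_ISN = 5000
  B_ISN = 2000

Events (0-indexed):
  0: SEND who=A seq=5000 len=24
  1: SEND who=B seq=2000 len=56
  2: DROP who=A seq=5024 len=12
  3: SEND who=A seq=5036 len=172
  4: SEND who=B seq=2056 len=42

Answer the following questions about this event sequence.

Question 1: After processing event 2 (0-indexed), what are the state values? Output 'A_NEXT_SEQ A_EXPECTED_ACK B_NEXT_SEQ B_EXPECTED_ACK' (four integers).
After event 0: A_seq=5024 A_ack=2000 B_seq=2000 B_ack=5024
After event 1: A_seq=5024 A_ack=2056 B_seq=2056 B_ack=5024
After event 2: A_seq=5036 A_ack=2056 B_seq=2056 B_ack=5024

5036 2056 2056 5024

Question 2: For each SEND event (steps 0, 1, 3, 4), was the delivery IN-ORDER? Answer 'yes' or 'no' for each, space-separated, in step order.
Answer: yes yes no yes

Derivation:
Step 0: SEND seq=5000 -> in-order
Step 1: SEND seq=2000 -> in-order
Step 3: SEND seq=5036 -> out-of-order
Step 4: SEND seq=2056 -> in-order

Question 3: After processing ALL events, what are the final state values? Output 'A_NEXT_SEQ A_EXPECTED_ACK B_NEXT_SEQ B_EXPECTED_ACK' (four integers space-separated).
Answer: 5208 2098 2098 5024

Derivation:
After event 0: A_seq=5024 A_ack=2000 B_seq=2000 B_ack=5024
After event 1: A_seq=5024 A_ack=2056 B_seq=2056 B_ack=5024
After event 2: A_seq=5036 A_ack=2056 B_seq=2056 B_ack=5024
After event 3: A_seq=5208 A_ack=2056 B_seq=2056 B_ack=5024
After event 4: A_seq=5208 A_ack=2098 B_seq=2098 B_ack=5024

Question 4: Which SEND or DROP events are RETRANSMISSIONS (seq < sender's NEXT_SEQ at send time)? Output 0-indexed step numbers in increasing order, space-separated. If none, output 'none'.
Answer: none

Derivation:
Step 0: SEND seq=5000 -> fresh
Step 1: SEND seq=2000 -> fresh
Step 2: DROP seq=5024 -> fresh
Step 3: SEND seq=5036 -> fresh
Step 4: SEND seq=2056 -> fresh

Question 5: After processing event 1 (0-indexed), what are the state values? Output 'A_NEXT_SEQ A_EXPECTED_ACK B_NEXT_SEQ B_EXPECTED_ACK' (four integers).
After event 0: A_seq=5024 A_ack=2000 B_seq=2000 B_ack=5024
After event 1: A_seq=5024 A_ack=2056 B_seq=2056 B_ack=5024

5024 2056 2056 5024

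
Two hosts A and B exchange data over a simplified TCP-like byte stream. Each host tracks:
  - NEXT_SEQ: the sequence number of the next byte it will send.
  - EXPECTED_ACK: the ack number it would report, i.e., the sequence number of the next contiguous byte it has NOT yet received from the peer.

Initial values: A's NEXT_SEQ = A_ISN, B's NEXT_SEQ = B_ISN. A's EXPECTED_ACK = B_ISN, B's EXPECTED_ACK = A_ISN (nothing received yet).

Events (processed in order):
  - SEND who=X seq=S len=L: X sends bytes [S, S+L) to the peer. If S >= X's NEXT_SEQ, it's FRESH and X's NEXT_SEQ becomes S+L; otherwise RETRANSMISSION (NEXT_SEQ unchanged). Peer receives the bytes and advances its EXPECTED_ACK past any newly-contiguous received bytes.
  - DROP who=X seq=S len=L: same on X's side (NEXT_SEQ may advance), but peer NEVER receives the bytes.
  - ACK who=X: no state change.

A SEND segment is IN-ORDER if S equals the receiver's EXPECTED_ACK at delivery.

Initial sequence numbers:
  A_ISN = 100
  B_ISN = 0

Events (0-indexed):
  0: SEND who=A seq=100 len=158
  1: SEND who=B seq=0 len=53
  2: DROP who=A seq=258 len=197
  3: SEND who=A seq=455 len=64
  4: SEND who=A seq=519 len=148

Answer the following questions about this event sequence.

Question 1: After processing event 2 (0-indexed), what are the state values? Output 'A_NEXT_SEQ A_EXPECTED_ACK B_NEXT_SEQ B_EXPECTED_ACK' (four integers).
After event 0: A_seq=258 A_ack=0 B_seq=0 B_ack=258
After event 1: A_seq=258 A_ack=53 B_seq=53 B_ack=258
After event 2: A_seq=455 A_ack=53 B_seq=53 B_ack=258

455 53 53 258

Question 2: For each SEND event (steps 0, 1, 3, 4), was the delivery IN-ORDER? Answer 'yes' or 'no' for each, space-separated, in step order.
Step 0: SEND seq=100 -> in-order
Step 1: SEND seq=0 -> in-order
Step 3: SEND seq=455 -> out-of-order
Step 4: SEND seq=519 -> out-of-order

Answer: yes yes no no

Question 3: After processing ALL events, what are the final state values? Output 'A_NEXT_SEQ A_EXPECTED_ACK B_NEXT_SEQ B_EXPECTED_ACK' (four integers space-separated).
Answer: 667 53 53 258

Derivation:
After event 0: A_seq=258 A_ack=0 B_seq=0 B_ack=258
After event 1: A_seq=258 A_ack=53 B_seq=53 B_ack=258
After event 2: A_seq=455 A_ack=53 B_seq=53 B_ack=258
After event 3: A_seq=519 A_ack=53 B_seq=53 B_ack=258
After event 4: A_seq=667 A_ack=53 B_seq=53 B_ack=258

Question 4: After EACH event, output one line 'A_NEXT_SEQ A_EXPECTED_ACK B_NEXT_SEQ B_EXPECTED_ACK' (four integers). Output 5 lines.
258 0 0 258
258 53 53 258
455 53 53 258
519 53 53 258
667 53 53 258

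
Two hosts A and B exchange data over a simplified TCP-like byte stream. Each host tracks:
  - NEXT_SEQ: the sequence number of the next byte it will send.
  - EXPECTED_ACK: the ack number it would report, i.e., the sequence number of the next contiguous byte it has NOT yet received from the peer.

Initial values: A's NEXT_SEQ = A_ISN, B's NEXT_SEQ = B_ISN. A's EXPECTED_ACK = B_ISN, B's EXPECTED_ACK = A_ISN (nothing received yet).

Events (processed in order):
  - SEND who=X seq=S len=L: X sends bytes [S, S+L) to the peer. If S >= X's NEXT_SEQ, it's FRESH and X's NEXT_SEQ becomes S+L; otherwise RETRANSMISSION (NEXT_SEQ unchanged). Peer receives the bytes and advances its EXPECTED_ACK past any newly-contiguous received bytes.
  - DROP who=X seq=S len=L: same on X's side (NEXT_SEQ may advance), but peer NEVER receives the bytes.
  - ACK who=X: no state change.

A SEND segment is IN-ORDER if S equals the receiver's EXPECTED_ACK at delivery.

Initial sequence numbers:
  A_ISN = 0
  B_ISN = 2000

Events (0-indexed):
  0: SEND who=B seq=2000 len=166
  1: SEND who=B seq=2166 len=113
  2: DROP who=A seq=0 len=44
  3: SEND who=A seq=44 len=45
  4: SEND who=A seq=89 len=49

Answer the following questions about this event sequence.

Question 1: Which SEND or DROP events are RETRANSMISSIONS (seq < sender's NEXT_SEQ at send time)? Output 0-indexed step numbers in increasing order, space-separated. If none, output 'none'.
Step 0: SEND seq=2000 -> fresh
Step 1: SEND seq=2166 -> fresh
Step 2: DROP seq=0 -> fresh
Step 3: SEND seq=44 -> fresh
Step 4: SEND seq=89 -> fresh

Answer: none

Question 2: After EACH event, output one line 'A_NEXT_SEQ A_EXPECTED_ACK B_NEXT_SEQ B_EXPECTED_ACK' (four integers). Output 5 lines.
0 2166 2166 0
0 2279 2279 0
44 2279 2279 0
89 2279 2279 0
138 2279 2279 0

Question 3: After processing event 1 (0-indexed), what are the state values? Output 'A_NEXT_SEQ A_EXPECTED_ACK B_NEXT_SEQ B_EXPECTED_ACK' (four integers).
After event 0: A_seq=0 A_ack=2166 B_seq=2166 B_ack=0
After event 1: A_seq=0 A_ack=2279 B_seq=2279 B_ack=0

0 2279 2279 0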